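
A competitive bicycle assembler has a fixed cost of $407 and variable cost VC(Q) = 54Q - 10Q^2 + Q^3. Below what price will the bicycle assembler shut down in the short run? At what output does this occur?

$29 per unit, at Q = 5

Short-run supply begins at min AVC. From VC = 54Q - 10Q^2 + Q^3, AVC = 54 - 10Q + Q^2.
dAVC/dQ = -10 + 2Q = 0 gives Q = 5. min AVC = 54 - 10·5 + 5^2 = 29.
The firm shuts down for any P below $29.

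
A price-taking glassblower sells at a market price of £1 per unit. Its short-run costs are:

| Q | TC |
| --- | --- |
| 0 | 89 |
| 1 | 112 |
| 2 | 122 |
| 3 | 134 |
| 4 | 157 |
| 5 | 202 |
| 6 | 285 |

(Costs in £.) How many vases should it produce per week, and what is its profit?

Profit at each row (π = 1Q − TC): Q=0: -89; Q=1: -111; Q=2: -120; Q=3: -131; Q=4: -153; Q=5: -197; Q=6: -279.
Profit is highest at Q = 0. Equivalently, the lowest AVC in the table is 45/3 ≈ £15 at Q = 3, and P = £1 falls below it — price never covers variable cost, so the firm shuts down and loses only its fixed cost.

Q = 0 (shut down); profit = -£89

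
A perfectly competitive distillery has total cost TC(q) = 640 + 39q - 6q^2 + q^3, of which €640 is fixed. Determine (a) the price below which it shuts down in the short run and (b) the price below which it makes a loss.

Shutdown price = min AVC. AVC = 39 - 6q + q^2, with vertex at q = 3 and minimum €30.
ATC = 640/q + 39 - 6q + q^2. Setting dATC/dq = −640/q^2 − 6 + 2q = 0 gives q = 8 (since 2·8^3 − 6·8^2 = 640).
min ATC = 640/8 + 39 − 6·8 + 8^2 = €135. That is the break-even price.
Between these two prices the firm operates at a loss; above €135 it earns a profit.

Shutdown price = €30; break-even price = €135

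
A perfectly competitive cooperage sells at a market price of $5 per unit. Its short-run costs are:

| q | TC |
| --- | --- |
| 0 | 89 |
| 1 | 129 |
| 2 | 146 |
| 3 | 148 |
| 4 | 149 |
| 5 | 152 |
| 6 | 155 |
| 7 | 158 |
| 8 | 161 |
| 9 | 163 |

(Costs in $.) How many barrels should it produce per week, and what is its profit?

q = 0 (shut down); profit = -$89

Profit at each row (π = 5q − TC): q=0: -89; q=1: -124; q=2: -136; q=3: -133; q=4: -129; q=5: -127; q=6: -125; q=7: -123; q=8: -121; q=9: -118.
Profit is highest at q = 0. Equivalently, the lowest AVC in the table is 74/9 ≈ $8.22 at q = 9, and P = $5 falls below it — price never covers variable cost, so the firm shuts down and loses only its fixed cost.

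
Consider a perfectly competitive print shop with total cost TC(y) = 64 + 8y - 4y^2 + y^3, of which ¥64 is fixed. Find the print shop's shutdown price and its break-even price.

AVC = 8 - 4y + y^2; minimized at y = 2, giving min AVC = ¥4. That is the shutdown price.
ATC = 64/y + 8 - 4y + y^2. Setting dATC/dy = −64/y^2 − 4 + 2y = 0 gives y = 4 (since 2·4^3 − 4·4^2 = 64).
min ATC = 64/4 + 8 − 4·4 + 4^2 = ¥24. That is the break-even price.
Between these two prices the firm operates at a loss; above ¥24 it earns a profit.

Shutdown price = ¥4; break-even price = ¥24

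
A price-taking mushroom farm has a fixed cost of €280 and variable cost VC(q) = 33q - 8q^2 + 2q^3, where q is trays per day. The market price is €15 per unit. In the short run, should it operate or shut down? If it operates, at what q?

Shut down

From TC, MC = TC'(q) = 33 - 16q + 6q^2 and AVC = VC/q = 33 - 8q + 2q^2.
The AVC parabola has its vertex at q = 8/4 = 2, where AVC = 33 - 8·2 + 2·2^2 = €25.
Since P = €15 < min AVC = €25, price fails to cover variable cost at any output.
The firm minimizes its loss by shutting down and losing only its fixed cost of €280.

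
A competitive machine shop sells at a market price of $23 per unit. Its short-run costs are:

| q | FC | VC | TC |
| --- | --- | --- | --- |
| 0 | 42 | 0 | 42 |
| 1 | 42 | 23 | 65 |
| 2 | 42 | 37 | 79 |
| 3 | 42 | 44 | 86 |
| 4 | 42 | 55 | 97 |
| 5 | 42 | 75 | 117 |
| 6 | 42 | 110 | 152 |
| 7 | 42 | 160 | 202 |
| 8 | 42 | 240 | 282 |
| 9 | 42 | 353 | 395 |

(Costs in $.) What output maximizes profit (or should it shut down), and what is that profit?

q = 5; profit = -$2

Compute π = P·q − TC at each output: q=0: -42; q=1: -42; q=2: -33; q=3: -17; q=4: -5; q=5: -2; q=6: -14; q=7: -41; q=8: -98; q=9: -188.
Profit is maximized at q = 5. AVC there is 75/5 = $15 ≤ P, so producing beats shutting down (which would give -$42).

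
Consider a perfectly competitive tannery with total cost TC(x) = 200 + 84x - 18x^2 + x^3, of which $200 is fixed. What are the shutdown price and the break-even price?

Shutdown price = $3; break-even price = $24

Shutdown price = min AVC. AVC = 84 - 18x + x^2, with vertex at x = 9 and minimum $3.
ATC = 200/x + 84 - 18x + x^2. Setting dATC/dx = −200/x^2 − 18 + 2x = 0 gives x = 10 (since 2·10^3 − 18·10^2 = 200).
min ATC = 200/10 + 84 − 18·10 + 10^2 = $24. That is the break-even price.
For $3 ≤ P < $24 the firm produces at a loss; below $3 it shuts down.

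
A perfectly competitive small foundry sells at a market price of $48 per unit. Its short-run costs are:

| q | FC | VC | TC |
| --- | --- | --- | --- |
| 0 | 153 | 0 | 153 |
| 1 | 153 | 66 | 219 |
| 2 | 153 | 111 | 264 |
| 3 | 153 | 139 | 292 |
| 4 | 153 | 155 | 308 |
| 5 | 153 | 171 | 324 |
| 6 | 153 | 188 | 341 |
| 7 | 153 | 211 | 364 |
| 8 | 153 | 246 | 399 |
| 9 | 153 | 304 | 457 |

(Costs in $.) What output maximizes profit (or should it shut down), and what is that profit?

Tabulate TR − TC: q=0: -153; q=1: -171; q=2: -168; q=3: -148; q=4: -116; q=5: -84; q=6: -53; q=7: -28; q=8: -15; q=9: -25.
Profit is maximized at q = 8. AVC there is 246/8 = $30.75 ≤ P, so producing beats shutting down (which would give -$153).

q = 8; profit = -$15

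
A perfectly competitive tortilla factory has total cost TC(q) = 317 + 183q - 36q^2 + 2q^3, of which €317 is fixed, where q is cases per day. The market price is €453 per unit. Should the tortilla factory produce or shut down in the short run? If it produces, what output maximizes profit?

Variable cost is VC = 183q - 36q^2 + 2q^3, so AVC = VC/q = 183 - 36q + 2q^2 and MC = dTC/dq = 183 - 72q + 6q^2.
AVC hits its minimum where MC = AVC, at q = 9, giving min AVC = 183 - 36·9 + 2·9^2 = €21.
Because €453 ≥ €21, revenue can cover variable cost; the firm operates.
P = MC gives -270 - 72q + 6q^2 = 0, with roots -3 and 15. Take the larger (rising MC): q* = 15.
Check: AVC at q = 15 is €93 ≤ P, so revenue covers variable cost.
Profit = P·q − TC = 453·15 − 1712 = €5083.

Produce at q = 15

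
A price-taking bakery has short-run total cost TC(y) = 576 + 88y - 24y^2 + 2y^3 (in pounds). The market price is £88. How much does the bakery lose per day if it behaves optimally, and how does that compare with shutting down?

Profit = -£64 at y = 8

AVC = 88 - 24y + 2y^2 has its minimum £16 at y = 6; price £88 clears that bar, so the firm operates.
MC = 88 - 48y + 6y^2. Setting P = MC and taking the root on the rising branch gives y* = 8.
TR = 88·8 = 704. TC = 576 + 192 = 768. Profit = 704 − 768 = -£64.
That loss of £64 beats the £576 the firm would lose by shutting down; producing recovers £512 of fixed cost.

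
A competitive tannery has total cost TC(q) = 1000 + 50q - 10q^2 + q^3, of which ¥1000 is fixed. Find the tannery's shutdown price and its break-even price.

Shutdown price = ¥25; break-even price = ¥150

AVC = 50 - 10q + q^2; minimized at q = 5, giving min AVC = ¥25. That is the shutdown price.
ATC = 1000/q + 50 - 10q + q^2. Setting dATC/dq = −1000/q^2 − 10 + 2q = 0 gives q = 10 (since 2·10^3 − 10·10^2 = 1000).
min ATC = 1000/10 + 50 − 10·10 + 10^2 = ¥150. That is the break-even price.
For ¥25 ≤ P < ¥150 the firm produces at a loss; below ¥25 it shuts down.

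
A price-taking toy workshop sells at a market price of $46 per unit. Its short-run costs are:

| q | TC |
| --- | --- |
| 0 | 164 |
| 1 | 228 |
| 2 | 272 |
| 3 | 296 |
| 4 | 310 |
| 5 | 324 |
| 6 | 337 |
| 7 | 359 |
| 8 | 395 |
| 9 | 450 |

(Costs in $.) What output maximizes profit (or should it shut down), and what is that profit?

q = 8; profit = -$27

Compute π = P·q − TC at each output: q=0: -164; q=1: -182; q=2: -180; q=3: -158; q=4: -126; q=5: -94; q=6: -61; q=7: -37; q=8: -27; q=9: -36.
Profit is maximized at q = 8. AVC there is 231/8 = $28.88 ≤ P, so producing beats shutting down (which would give -$164).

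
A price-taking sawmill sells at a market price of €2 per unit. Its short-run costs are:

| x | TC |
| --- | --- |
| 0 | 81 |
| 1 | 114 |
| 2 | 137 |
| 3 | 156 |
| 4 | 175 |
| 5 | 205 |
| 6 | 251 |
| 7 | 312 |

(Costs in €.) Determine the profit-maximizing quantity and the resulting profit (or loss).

x = 0 (shut down); profit = -€81

Compute π = P·x − TC at each output: x=0: -81; x=1: -112; x=2: -133; x=3: -150; x=4: -167; x=5: -195; x=6: -239; x=7: -298.
Profit is highest at x = 0. Equivalently, the lowest AVC in the table is 94/4 ≈ €23.50 at x = 4, and P = €2 falls below it — price never covers variable cost, so the firm shuts down and loses only its fixed cost.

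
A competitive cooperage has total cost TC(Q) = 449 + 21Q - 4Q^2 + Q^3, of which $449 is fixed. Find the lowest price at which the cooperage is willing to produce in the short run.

Short-run supply begins at min AVC. From VC = 21Q - 4Q^2 + Q^3, AVC = 21 - 4Q + Q^2.
At the minimum of AVC, MC = AVC. MC = 21 - 8Q + 3Q^2; setting MC = AVC gives 2Q^2 - 4Q = 0, so Q = 2. min AVC = 17.
For P < $17 the firm produces nothing.

$17 per unit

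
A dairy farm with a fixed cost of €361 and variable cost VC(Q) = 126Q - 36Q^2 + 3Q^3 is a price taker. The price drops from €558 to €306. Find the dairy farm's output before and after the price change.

Output falls from 12 to 10

AVC = 126 - 36Q + 3Q^2, minimized at Q = 6 where min AVC = €18. MC = 126 - 72Q + 9Q^2.
At P = €558 ≥ min AVC, set P = MC on the rising branch: Q = 12.
At P = €306 ≥ min AVC, set P = MC: Q = 10. The firm stays open but cuts output.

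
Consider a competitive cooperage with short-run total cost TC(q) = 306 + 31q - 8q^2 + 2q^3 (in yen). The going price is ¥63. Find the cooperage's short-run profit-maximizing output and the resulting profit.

AVC = 31 - 8q + 2q^2 has its minimum ¥23 at q = 2; price ¥63 clears that bar, so the firm operates.
MC = 31 - 16q + 6q^2. Setting P = MC and taking the root on the rising branch gives q* = 4.
TR = 63·4 = 252. TC = 306 + 124 = 430. Profit = 252 − 430 = -¥178.
By producing, the firm covers all variable cost plus ¥128 of fixed cost; shutting down would lose the full ¥306.

Profit = -¥178 at q = 4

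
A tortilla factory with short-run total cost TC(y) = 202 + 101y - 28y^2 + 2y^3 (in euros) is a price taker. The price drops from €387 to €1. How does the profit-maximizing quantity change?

MC = 101 - 56y + 6y^2; the shutdown threshold is min AVC = €3 (at y = 7).
With P = €387 above the shutdown price, P = MC gives y = 13.
At P = €1 < min AVC = €3, price no longer covers variable cost at any output, so the firm shuts down: y = 0.

Output falls from 13 to 0 (the firm shuts down)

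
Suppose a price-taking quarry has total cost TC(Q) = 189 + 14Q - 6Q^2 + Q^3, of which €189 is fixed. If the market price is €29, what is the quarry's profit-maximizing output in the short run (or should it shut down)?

Variable cost is VC = 14Q - 6Q^2 + Q^3, so AVC = VC/Q = 14 - 6Q + Q^2 and MC = dTC/dQ = 14 - 12Q + 3Q^2.
The AVC parabola has its vertex at Q = 6/2 = 3, where AVC = 14 - 6·3 + 3^2 = €5.
P = €29 exceeds min AVC = €5, so the firm stays open.
Solving P = MC: -15 - 12Q + 3Q^2 = 0 ⇒ Q = -1 or 5. On the upward-sloping branch, Q* = 5.
Check: AVC at Q = 5 is €9 ≤ P, so revenue covers variable cost.
Profit = P·Q − TC = 29·5 − 234 = -€89, a loss, but smaller than the €189 fixed cost the firm would lose by shutting down.

Produce at Q = 5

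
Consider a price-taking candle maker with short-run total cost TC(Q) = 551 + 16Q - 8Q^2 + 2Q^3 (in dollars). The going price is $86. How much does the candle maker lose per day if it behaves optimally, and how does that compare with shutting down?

AVC = 16 - 8Q + 2Q^2; min AVC = $8 at Q = 2. Since P = $86 ≥ min AVC, the firm produces.
MC = 16 - 16Q + 6Q^2. Setting P = MC and taking the root on the rising branch gives Q* = 5.
TR = 86·5 = 430. TC = 551 + 130 = 681. Profit = 430 − 681 = -$251.
By producing, the firm covers all variable cost plus $300 of fixed cost; shutting down would lose the full $551.

Profit = -$251 at Q = 5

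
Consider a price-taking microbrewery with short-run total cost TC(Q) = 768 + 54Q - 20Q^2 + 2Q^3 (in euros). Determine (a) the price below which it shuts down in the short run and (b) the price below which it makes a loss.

Shutdown price = €4; break-even price = €118

AVC = 54 - 20Q + 2Q^2; minimized at Q = 5, giving min AVC = €4. That is the shutdown price.
ATC = 768/Q + 54 - 20Q + 2Q^2. Setting dATC/dQ = −768/Q^2 − 20 + 4Q = 0 gives Q = 8 (since 4·8^3 − 20·8^2 = 768).
min ATC = 768/8 + 54 − 20·8 + 2·8^2 = €118. That is the break-even price.
Between these two prices the firm operates at a loss; above €118 it earns a profit.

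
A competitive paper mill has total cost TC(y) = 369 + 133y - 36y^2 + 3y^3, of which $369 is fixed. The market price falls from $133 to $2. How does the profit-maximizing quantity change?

Output falls from 8 to 0 (the firm shuts down)

MC = 133 - 72y + 9y^2; the shutdown threshold is min AVC = $25 (at y = 6).
At P = $133 ≥ min AVC, set P = MC on the rising branch: y = 8.
At P = $2 < min AVC = $25, price no longer covers variable cost at any output, so the firm shuts down: y = 0.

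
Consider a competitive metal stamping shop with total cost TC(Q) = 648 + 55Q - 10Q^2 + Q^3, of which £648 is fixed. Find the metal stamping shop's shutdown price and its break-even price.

Shutdown price = £30; break-even price = £118

Shutdown price = min AVC. AVC = 55 - 10Q + Q^2, with vertex at Q = 5 and minimum £30.
ATC = 648/Q + 55 - 10Q + Q^2. Setting dATC/dQ = −648/Q^2 − 10 + 2Q = 0 gives Q = 9 (since 2·9^3 − 10·9^2 = 648).
min ATC = 648/9 + 55 − 10·9 + 9^2 = £118. That is the break-even price.
For £30 ≤ P < £118 the firm produces at a loss; below £30 it shuts down.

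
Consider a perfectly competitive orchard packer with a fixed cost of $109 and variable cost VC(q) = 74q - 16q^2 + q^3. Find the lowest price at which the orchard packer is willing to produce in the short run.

$10 per unit

Short-run supply begins at min AVC. From VC = 74q - 16q^2 + q^3, AVC = 74 - 16q + q^2.
At the minimum of AVC, MC = AVC. MC = 74 - 32q + 3q^2; setting MC = AVC gives 2q^2 - 16q = 0, so q = 8. min AVC = 10.
The firm shuts down for any P below $10.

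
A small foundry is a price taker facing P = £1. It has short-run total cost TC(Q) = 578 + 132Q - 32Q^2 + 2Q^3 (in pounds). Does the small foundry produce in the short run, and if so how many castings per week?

Shut down

From TC, MC = TC'(Q) = 132 - 64Q + 6Q^2 and AVC = VC/Q = 132 - 32Q + 2Q^2.
AVC is minimized where dAVC/dQ = -32 + 4Q = 0, at Q = 8; min AVC = 132 - 32·8 + 2·8^2 = £4.
P = £1 lies below min AVC = £4; no output level covers variable cost.
The firm minimizes its loss by shutting down and losing only its fixed cost of £578.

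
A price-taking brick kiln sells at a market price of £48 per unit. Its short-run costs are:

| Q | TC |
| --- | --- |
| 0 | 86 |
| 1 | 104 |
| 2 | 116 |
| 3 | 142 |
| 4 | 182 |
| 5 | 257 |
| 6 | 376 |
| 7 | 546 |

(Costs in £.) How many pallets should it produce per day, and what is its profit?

Q = 4; profit = £10

Tabulate TR − TC: Q=0: -86; Q=1: -56; Q=2: -20; Q=3: 2; Q=4: 10; Q=5: -17; Q=6: -88; Q=7: -210.
Profit is maximized at Q = 4. AVC there is 96/4 = £24 ≤ P, so producing beats shutting down (which would give -£86).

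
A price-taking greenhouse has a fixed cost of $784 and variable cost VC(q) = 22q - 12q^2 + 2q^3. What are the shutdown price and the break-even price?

AVC = 22 - 12q + 2q^2; minimized at q = 3, giving min AVC = $4. That is the shutdown price.
ATC = 784/q + 22 - 12q + 2q^2. Setting dATC/dq = −784/q^2 − 12 + 4q = 0 gives q = 7 (since 4·7^3 − 12·7^2 = 784).
min ATC = 784/7 + 22 − 12·7 + 2·7^2 = $148. That is the break-even price.
For $4 ≤ P < $148 the firm produces at a loss; below $4 it shuts down.

Shutdown price = $4; break-even price = $148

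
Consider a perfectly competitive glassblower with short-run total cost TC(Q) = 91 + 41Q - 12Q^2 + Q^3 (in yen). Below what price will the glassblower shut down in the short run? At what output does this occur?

¥5 per unit, at Q = 6

Short-run supply begins at min AVC. From VC = 41Q - 12Q^2 + Q^3, AVC = 41 - 12Q + Q^2.
dAVC/dQ = -12 + 2Q = 0 gives Q = 6. min AVC = 41 - 12·6 + 6^2 = 5.
For P < ¥5 the firm produces nothing.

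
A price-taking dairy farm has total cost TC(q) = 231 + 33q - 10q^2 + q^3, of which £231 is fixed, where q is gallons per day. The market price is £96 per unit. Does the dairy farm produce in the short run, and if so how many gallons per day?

Strip out fixed cost: VC = 33q - 10q^2 + q^3. Then AVC = 33 - 10q + q^2 and MC = 33 - 20q + 3q^2.
The AVC parabola has its vertex at q = 10/2 = 5, where AVC = 33 - 10·5 + 5^2 = £8.
P = £96 exceeds min AVC = £8, so the firm stays open.
Solving P = MC: -63 - 20q + 3q^2 = 0 ⇒ q = -7/3 or 9. On the upward-sloping branch, q* = 9.
Check: AVC at q = 9 is £24 ≤ P, so revenue covers variable cost.
Profit = P·q − TC = 96·9 − 447 = £417.

Produce at q = 9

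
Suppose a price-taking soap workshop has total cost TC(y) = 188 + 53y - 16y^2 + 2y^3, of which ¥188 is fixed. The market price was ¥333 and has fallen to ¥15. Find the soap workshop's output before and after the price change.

Output falls from 10 to 0 (the firm shuts down)

MC = 53 - 32y + 6y^2; the shutdown threshold is min AVC = ¥21 (at y = 4).
With P = ¥333 above the shutdown price, P = MC gives y = 10.
At P = ¥15 < min AVC = ¥21, price no longer covers variable cost at any output, so the firm shuts down: y = 0.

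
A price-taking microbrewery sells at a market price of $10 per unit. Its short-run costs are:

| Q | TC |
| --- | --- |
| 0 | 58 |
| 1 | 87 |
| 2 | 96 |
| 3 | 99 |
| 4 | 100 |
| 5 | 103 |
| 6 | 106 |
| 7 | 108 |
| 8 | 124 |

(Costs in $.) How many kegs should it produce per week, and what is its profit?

Tabulate TR − TC: Q=0: -58; Q=1: -77; Q=2: -76; Q=3: -69; Q=4: -60; Q=5: -53; Q=6: -46; Q=7: -38; Q=8: -44.
Profit is maximized at Q = 7. AVC there is 50/7 = $7.14 ≤ P, so producing beats shutting down (which would give -$58).

Q = 7; profit = -$38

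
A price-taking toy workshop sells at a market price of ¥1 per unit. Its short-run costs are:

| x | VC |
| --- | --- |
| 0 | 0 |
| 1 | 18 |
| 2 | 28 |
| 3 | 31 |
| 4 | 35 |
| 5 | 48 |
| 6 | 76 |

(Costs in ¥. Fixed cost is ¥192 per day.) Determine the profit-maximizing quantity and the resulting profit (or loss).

x = 0 (shut down); profit = -¥192

Compute π = P·x − TC at each output: x=0: -192; x=1: -209; x=2: -218; x=3: -220; x=4: -223; x=5: -235; x=6: -262.
Profit is highest at x = 0. Equivalently, the lowest AVC in the table is 35/4 ≈ ¥8.75 at x = 4, and P = ¥1 falls below it — price never covers variable cost, so the firm shuts down and loses only its fixed cost.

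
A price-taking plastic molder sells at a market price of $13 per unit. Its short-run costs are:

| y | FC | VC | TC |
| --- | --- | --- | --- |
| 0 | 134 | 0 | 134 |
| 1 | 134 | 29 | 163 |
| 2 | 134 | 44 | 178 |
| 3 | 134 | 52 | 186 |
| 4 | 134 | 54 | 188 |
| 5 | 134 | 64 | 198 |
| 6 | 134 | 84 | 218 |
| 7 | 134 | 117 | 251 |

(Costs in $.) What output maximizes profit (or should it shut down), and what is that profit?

y = 5; profit = -$133

Compute π = P·y − TC at each output: y=0: -134; y=1: -150; y=2: -152; y=3: -147; y=4: -136; y=5: -133; y=6: -140; y=7: -160.
Profit is maximized at y = 5. AVC there is 64/5 = $12.80 ≤ P, so producing beats shutting down (which would give -$134).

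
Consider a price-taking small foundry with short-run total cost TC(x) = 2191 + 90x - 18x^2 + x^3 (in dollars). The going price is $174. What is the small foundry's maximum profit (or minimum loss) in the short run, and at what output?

AVC = 90 - 18x + x^2 has its minimum $9 at x = 9; price $174 clears that bar, so the firm operates.
With MC = 90 - 36x + 3x^2, P = MC on the upward-sloping part at x* = 14.
TR = 174·14 = 2436. TC = 2191 + 476 = 2667. Profit = 2436 − 2667 = -$231.
Shutting down would mean losing the fixed cost of $2191, so operating at a loss of $231 is better by $1960.

Profit = -$231 at x = 14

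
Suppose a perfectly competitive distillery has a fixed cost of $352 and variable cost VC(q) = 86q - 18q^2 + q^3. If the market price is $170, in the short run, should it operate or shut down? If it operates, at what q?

Produce at q = 14

From TC, MC = TC'(q) = 86 - 36q + 3q^2 and AVC = VC/q = 86 - 18q + q^2.
The AVC parabola has its vertex at q = 18/2 = 9, where AVC = 86 - 18·9 + 9^2 = $5.
Since P = $170 ≥ min AVC = $5, price covers variable cost and the firm should produce.
Set P = MC: 170 = 86 - 36q + 3q^2 → -84 - 36q + 3q^2 = 0. The roots are q = -2 and q = 14; the profit-maximizing output is on the rising part of MC, so q* = 14.
Check: AVC at q = 14 is $30 ≤ P, so revenue covers variable cost.
Profit = P·q − TC = 170·14 − 772 = $1608.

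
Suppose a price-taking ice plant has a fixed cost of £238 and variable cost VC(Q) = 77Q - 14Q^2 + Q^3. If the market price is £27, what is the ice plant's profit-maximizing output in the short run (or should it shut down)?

Shut down

From TC, MC = TC'(Q) = 77 - 28Q + 3Q^2 and AVC = VC/Q = 77 - 14Q + Q^2.
The AVC parabola has its vertex at Q = 14/2 = 7, where AVC = 77 - 14·7 + 7^2 = £28.
P = £27 lies below min AVC = £28; no output level covers variable cost.
The firm minimizes its loss by shutting down and losing only its fixed cost of £238.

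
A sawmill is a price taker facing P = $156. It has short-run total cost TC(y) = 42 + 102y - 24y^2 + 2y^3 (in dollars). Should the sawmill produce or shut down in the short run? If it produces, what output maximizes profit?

Produce at y = 9

Variable cost is VC = 102y - 24y^2 + 2y^3, so AVC = VC/y = 102 - 24y + 2y^2 and MC = dTC/dy = 102 - 48y + 6y^2.
The AVC parabola has its vertex at y = 24/4 = 6, where AVC = 102 - 24·6 + 2·6^2 = $30.
Because $156 ≥ $30, revenue can cover variable cost; the firm operates.
Set P = MC: 156 = 102 - 48y + 6y^2 → -54 - 48y + 6y^2 = 0. The roots are y = -1 and y = 9; the profit-maximizing output is on the rising part of MC, so y* = 9.
Check: AVC at y = 9 is $48 ≤ P, so revenue covers variable cost.
Profit = P·y − TC = 156·9 − 474 = $930.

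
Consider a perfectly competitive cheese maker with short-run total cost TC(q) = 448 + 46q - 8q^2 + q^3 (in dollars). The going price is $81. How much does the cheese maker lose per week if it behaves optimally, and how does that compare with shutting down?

Profit = -$154 at q = 7

AVC = 46 - 8q + q^2; min AVC = $30 at q = 4. Since P = $81 ≥ min AVC, the firm produces.
With MC = 46 - 16q + 3q^2, P = MC on the upward-sloping part at q* = 7.
TR = 81·7 = 567. TC = 448 + 273 = 721. Profit = 567 − 721 = -$154.
By producing, the firm covers all variable cost plus $294 of fixed cost; shutting down would lose the full $448.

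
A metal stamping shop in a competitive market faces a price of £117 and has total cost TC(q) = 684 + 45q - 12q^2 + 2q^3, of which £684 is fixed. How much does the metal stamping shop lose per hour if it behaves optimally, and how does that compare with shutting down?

AVC = 45 - 12q + 2q^2; min AVC = £27 at q = 3. Since P = £117 ≥ min AVC, the firm produces.
With MC = 45 - 24q + 6q^2, P = MC on the upward-sloping part at q* = 6.
TR = 117·6 = 702. TC = 684 + 270 = 954. Profit = 702 − 954 = -£252.
Shutting down would mean losing the fixed cost of £684, so operating at a loss of £252 is better by £432.

Profit = -£252 at q = 6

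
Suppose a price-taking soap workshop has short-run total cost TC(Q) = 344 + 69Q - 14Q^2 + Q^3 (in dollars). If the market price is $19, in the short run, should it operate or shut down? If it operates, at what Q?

Shut down

Variable cost is VC = 69Q - 14Q^2 + Q^3, so AVC = VC/Q = 69 - 14Q + Q^2 and MC = dTC/dQ = 69 - 28Q + 3Q^2.
AVC hits its minimum where MC = AVC, at Q = 7, giving min AVC = 69 - 14·7 + 7^2 = $20.
Since P = $19 < min AVC = $20, price fails to cover variable cost at any output.
Best response: produce nothing and absorb the $344 fixed cost.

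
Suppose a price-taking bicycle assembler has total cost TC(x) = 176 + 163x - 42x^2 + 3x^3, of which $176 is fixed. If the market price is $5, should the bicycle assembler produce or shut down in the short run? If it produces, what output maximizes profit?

Shut down

From TC, MC = TC'(x) = 163 - 84x + 9x^2 and AVC = VC/x = 163 - 42x + 3x^2.
AVC is minimized where dAVC/dx = -42 + 6x = 0, at x = 7; min AVC = 163 - 42·7 + 3·7^2 = $16.
Since P = $5 < min AVC = $16, price fails to cover variable cost at any output.
Shutting down limits the loss to fixed cost, $176.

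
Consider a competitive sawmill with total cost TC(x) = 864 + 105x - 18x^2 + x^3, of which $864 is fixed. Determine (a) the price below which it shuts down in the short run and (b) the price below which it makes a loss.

Shutdown price = $24; break-even price = $105

AVC = 105 - 18x + x^2; minimized at x = 9, giving min AVC = $24. That is the shutdown price.
ATC = 864/x + 105 - 18x + x^2. Setting dATC/dx = −864/x^2 − 18 + 2x = 0 gives x = 12 (since 2·12^3 − 18·12^2 = 864).
min ATC = 864/12 + 105 − 18·12 + 12^2 = $105. That is the break-even price.
Between these two prices the firm operates at a loss; above $105 it earns a profit.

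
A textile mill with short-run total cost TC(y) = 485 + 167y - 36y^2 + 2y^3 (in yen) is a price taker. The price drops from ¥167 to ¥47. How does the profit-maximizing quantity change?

Output falls from 12 to 10

MC = 167 - 72y + 6y^2; the shutdown threshold is min AVC = ¥5 (at y = 9).
At P = ¥167 ≥ min AVC, set P = MC on the rising branch: y = 12.
At P = ¥47 ≥ min AVC, set P = MC: y = 10. The firm stays open but cuts output.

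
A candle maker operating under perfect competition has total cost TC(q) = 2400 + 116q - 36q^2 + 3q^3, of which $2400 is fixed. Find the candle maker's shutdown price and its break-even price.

AVC = 116 - 36q + 3q^2; minimized at q = 6, giving min AVC = $8. That is the shutdown price.
ATC = 2400/q + 116 - 36q + 3q^2. Setting dATC/dq = −2400/q^2 − 36 + 6q = 0 gives q = 10 (since 6·10^3 − 36·10^2 = 2400).
min ATC = 2400/10 + 116 − 36·10 + 3·10^2 = $296. That is the break-even price.
For $8 ≤ P < $296 the firm produces at a loss; below $8 it shuts down.

Shutdown price = $8; break-even price = $296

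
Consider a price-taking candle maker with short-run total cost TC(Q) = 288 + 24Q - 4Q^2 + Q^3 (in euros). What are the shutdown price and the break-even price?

Shutdown price = €20; break-even price = €84

AVC = 24 - 4Q + Q^2; minimized at Q = 2, giving min AVC = €20. That is the shutdown price.
ATC = 288/Q + 24 - 4Q + Q^2. Setting dATC/dQ = −288/Q^2 − 4 + 2Q = 0 gives Q = 6 (since 2·6^3 − 4·6^2 = 288).
min ATC = 288/6 + 24 − 4·6 + 6^2 = €84. That is the break-even price.
Between these two prices the firm operates at a loss; above €84 it earns a profit.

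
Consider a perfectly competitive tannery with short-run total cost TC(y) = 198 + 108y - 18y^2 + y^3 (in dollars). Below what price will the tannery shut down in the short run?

$27 per unit

Short-run supply begins at min AVC. From VC = 108y - 18y^2 + y^3, AVC = 108 - 18y + y^2.
At the minimum of AVC, MC = AVC. MC = 108 - 36y + 3y^2; setting MC = AVC gives 2y^2 - 18y = 0, so y = 9. min AVC = 27.
The firm shuts down for any P below $27.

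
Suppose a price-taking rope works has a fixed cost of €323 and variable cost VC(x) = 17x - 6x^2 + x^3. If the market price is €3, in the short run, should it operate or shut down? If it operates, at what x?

Strip out fixed cost: VC = 17x - 6x^2 + x^3. Then AVC = 17 - 6x + x^2 and MC = 17 - 12x + 3x^2.
The AVC parabola has its vertex at x = 6/2 = 3, where AVC = 17 - 6·3 + 3^2 = €8.
Since P = €3 < min AVC = €8, price fails to cover variable cost at any output.
Best response: produce nothing and absorb the €323 fixed cost.

Shut down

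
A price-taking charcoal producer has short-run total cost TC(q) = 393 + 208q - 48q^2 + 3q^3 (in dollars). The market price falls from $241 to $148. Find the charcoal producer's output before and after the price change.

Output falls from 11 to 10

MC = 208 - 96q + 9q^2; the shutdown threshold is min AVC = $16 (at q = 8).
With P = $241 above the shutdown price, P = MC gives q = 11.
At P = $148 ≥ min AVC, set P = MC: q = 10. The firm stays open but cuts output.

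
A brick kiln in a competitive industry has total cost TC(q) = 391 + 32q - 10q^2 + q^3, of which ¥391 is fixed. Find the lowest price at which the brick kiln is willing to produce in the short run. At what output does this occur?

¥7 per unit, at q = 5

The firm shuts down when price falls below the minimum of average variable cost. AVC = VC/q = 32 - 10q + q^2.
At the minimum of AVC, MC = AVC. MC = 32 - 20q + 3q^2; setting MC = AVC gives 2q^2 - 10q = 0, so q = 5. min AVC = 7.
The firm shuts down for any P below ¥7.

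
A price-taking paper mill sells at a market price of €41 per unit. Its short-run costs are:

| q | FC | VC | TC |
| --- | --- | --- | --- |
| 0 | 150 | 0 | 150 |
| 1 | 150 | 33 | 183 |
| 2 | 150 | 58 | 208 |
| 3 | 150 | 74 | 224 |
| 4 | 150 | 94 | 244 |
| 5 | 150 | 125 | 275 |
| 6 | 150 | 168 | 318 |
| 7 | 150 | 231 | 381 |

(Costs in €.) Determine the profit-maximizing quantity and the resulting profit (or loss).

Tabulate TR − TC: q=0: -150; q=1: -142; q=2: -126; q=3: -101; q=4: -80; q=5: -70; q=6: -72; q=7: -94.
Profit is maximized at q = 5. AVC there is 125/5 = €25 ≤ P, so producing beats shutting down (which would give -€150).

q = 5; profit = -€70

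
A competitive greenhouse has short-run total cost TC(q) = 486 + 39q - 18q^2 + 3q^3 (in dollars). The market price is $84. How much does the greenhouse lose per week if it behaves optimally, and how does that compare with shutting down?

AVC = 39 - 18q + 3q^2 has its minimum $12 at q = 3; price $84 clears that bar, so the firm operates.
With MC = 39 - 36q + 9q^2, P = MC on the upward-sloping part at q* = 5.
TR = 84·5 = 420. TC = 486 + 120 = 606. Profit = 420 − 606 = -$186.
Shutting down would mean losing the fixed cost of $486, so operating at a loss of $186 is better by $300.

Profit = -$186 at q = 5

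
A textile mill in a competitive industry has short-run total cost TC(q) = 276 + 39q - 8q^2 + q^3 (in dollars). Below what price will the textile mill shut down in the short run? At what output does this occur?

$23 per unit, at q = 4

The shutdown price is the minimum of AVC. VC = 39q - 8q^2 + q^3, so AVC = 39 - 8q + q^2.
dAVC/dq = -8 + 2q = 0 gives q = 4. min AVC = 39 - 8·4 + 4^2 = 23.
For P < $23 the firm produces nothing.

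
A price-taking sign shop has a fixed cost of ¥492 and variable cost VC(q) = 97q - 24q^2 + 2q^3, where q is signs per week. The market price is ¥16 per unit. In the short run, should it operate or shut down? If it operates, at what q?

Shut down

Strip out fixed cost: VC = 97q - 24q^2 + 2q^3. Then AVC = 97 - 24q + 2q^2 and MC = 97 - 48q + 6q^2.
AVC hits its minimum where MC = AVC, at q = 6, giving min AVC = 97 - 24·6 + 2·6^2 = ¥25.
Since P = ¥16 < min AVC = ¥25, price fails to cover variable cost at any output.
The firm minimizes its loss by shutting down and losing only its fixed cost of ¥492.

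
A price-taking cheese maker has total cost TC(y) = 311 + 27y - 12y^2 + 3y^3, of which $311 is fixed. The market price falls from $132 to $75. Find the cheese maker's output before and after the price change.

Output falls from 5 to 4

AVC = 27 - 12y + 3y^2, minimized at y = 2 where min AVC = $15. MC = 27 - 24y + 9y^2.
At P = $132 ≥ min AVC, set P = MC on the rising branch: y = 5.
At P = $75 ≥ min AVC, set P = MC: y = 4. The firm stays open but cuts output.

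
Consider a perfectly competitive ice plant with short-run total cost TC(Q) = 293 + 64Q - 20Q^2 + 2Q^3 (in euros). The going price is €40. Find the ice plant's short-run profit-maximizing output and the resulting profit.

Profit = -€149 at Q = 6

AVC = 64 - 20Q + 2Q^2 has its minimum €14 at Q = 5; price €40 clears that bar, so the firm operates.
With MC = 64 - 40Q + 6Q^2, P = MC on the upward-sloping part at Q* = 6.
TR = 40·6 = 240. TC = 293 + 96 = 389. Profit = 240 − 389 = -€149.
By producing, the firm covers all variable cost plus €144 of fixed cost; shutting down would lose the full €293.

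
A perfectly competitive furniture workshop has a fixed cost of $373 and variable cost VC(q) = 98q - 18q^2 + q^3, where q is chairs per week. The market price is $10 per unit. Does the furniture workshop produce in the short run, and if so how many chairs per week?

Shut down

Variable cost is VC = 98q - 18q^2 + q^3, so AVC = VC/q = 98 - 18q + q^2 and MC = dTC/dq = 98 - 36q + 3q^2.
AVC hits its minimum where MC = AVC, at q = 9, giving min AVC = 98 - 18·9 + 9^2 = $17.
With P < min AVC ($10 < $17), every unit sold adds to the loss.
Best response: produce nothing and absorb the $373 fixed cost.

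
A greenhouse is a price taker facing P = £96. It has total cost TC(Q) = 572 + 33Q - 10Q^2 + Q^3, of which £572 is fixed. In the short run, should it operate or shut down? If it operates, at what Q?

Produce at Q = 9

Strip out fixed cost: VC = 33Q - 10Q^2 + Q^3. Then AVC = 33 - 10Q + Q^2 and MC = 33 - 20Q + 3Q^2.
The AVC parabola has its vertex at Q = 10/2 = 5, where AVC = 33 - 10·5 + 5^2 = £8.
P = £96 exceeds min AVC = £8, so the firm stays open.
Solving P = MC: -63 - 20Q + 3Q^2 = 0 ⇒ Q = -7/3 or 9. On the upward-sloping branch, Q* = 9.
Check: AVC at Q = 9 is £24 ≤ P, so revenue covers variable cost.
Profit = P·Q − TC = 96·9 − 788 = £76.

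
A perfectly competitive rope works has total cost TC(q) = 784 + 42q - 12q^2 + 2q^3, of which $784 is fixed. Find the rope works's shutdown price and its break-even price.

AVC = 42 - 12q + 2q^2; minimized at q = 3, giving min AVC = $24. That is the shutdown price.
ATC = 784/q + 42 - 12q + 2q^2. Setting dATC/dq = −784/q^2 − 12 + 4q = 0 gives q = 7 (since 4·7^3 − 12·7^2 = 784).
min ATC = 784/7 + 42 − 12·7 + 2·7^2 = $168. That is the break-even price.
Between these two prices the firm operates at a loss; above $168 it earns a profit.

Shutdown price = $24; break-even price = $168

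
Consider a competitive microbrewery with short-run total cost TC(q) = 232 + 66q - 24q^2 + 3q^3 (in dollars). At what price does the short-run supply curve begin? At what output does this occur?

$18 per unit, at q = 4

The shutdown price is the minimum of AVC. VC = 66q - 24q^2 + 3q^3, so AVC = 66 - 24q + 3q^2.
At the minimum of AVC, MC = AVC. MC = 66 - 48q + 9q^2; setting MC = AVC gives 6q^2 - 24q = 0, so q = 4. min AVC = 18.
For P < $18 the firm produces nothing.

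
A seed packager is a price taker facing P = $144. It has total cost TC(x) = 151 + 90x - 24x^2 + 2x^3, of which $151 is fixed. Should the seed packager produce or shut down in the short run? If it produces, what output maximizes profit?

From TC, MC = TC'(x) = 90 - 48x + 6x^2 and AVC = VC/x = 90 - 24x + 2x^2.
AVC is minimized where dAVC/dx = -24 + 4x = 0, at x = 6; min AVC = 90 - 24·6 + 2·6^2 = $18.
P = $144 exceeds min AVC = $18, so the firm stays open.
P = MC gives -54 - 48x + 6x^2 = 0, with roots -1 and 9. Take the larger (rising MC): x* = 9.
Check: AVC at x = 9 is $36 ≤ P, so revenue covers variable cost.
Profit = P·x − TC = 144·9 − 475 = $821.

Produce at x = 9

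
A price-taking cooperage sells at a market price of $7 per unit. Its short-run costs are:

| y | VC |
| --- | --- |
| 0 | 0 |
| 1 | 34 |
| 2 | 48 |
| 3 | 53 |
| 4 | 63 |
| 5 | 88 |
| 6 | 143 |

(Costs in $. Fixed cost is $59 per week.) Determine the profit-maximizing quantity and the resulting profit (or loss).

Compute π = P·y − TC at each output: y=0: -59; y=1: -86; y=2: -93; y=3: -91; y=4: -94; y=5: -112; y=6: -160.
Profit is highest at y = 0. Equivalently, the lowest AVC in the table is 63/4 ≈ $15.75 at y = 4, and P = $7 falls below it — price never covers variable cost, so the firm shuts down and loses only its fixed cost.

y = 0 (shut down); profit = -$59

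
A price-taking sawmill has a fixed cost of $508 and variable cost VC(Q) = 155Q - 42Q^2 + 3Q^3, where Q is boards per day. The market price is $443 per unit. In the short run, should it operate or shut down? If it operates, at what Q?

From TC, MC = TC'(Q) = 155 - 84Q + 9Q^2 and AVC = VC/Q = 155 - 42Q + 3Q^2.
AVC hits its minimum where MC = AVC, at Q = 7, giving min AVC = 155 - 42·7 + 3·7^2 = $8.
Because $443 ≥ $8, revenue can cover variable cost; the firm operates.
P = MC gives -288 - 84Q + 9Q^2 = 0, with roots -8/3 and 12. Take the larger (rising MC): Q* = 12.
Check: AVC at Q = 12 is $83 ≤ P, so revenue covers variable cost.
Profit = P·Q − TC = 443·12 − 1504 = $3812.

Produce at Q = 12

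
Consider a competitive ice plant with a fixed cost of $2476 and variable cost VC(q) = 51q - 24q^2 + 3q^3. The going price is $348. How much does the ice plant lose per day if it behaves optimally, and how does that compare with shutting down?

Profit = -$46 at q = 9

AVC = 51 - 24q + 3q^2 has its minimum $3 at q = 4; price $348 clears that bar, so the firm operates.
With MC = 51 - 48q + 9q^2, P = MC on the upward-sloping part at q* = 9.
TR = 348·9 = 3132. TC = 2476 + 702 = 3178. Profit = 3132 − 3178 = -$46.
By producing, the firm covers all variable cost plus $2430 of fixed cost; shutting down would lose the full $2476.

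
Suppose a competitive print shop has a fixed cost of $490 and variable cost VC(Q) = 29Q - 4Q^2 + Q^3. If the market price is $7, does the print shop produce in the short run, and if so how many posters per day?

Shut down

From TC, MC = TC'(Q) = 29 - 8Q + 3Q^2 and AVC = VC/Q = 29 - 4Q + Q^2.
AVC hits its minimum where MC = AVC, at Q = 2, giving min AVC = 29 - 4·2 + 2^2 = $25.
With P < min AVC ($7 < $25), every unit sold adds to the loss.
The firm minimizes its loss by shutting down and losing only its fixed cost of $490.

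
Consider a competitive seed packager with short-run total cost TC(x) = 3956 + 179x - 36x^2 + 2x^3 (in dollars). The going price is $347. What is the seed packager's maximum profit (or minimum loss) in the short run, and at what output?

AVC = 179 - 36x + 2x^2 has its minimum $17 at x = 9; price $347 clears that bar, so the firm operates.
MC = 179 - 72x + 6x^2. Setting P = MC and taking the root on the rising branch gives x* = 14.
TR = 347·14 = 4858. TC = 3956 + 938 = 4894. Profit = 4858 − 4894 = -$36.
By producing, the firm covers all variable cost plus $3920 of fixed cost; shutting down would lose the full $3956.

Profit = -$36 at x = 14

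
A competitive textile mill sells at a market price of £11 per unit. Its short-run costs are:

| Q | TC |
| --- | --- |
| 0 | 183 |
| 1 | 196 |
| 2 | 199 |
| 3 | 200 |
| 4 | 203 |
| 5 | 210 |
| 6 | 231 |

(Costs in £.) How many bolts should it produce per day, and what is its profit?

Q = 5; profit = -£155

Profit at each row (π = 11Q − TC): Q=0: -183; Q=1: -185; Q=2: -177; Q=3: -167; Q=4: -159; Q=5: -155; Q=6: -165.
Profit is maximized at Q = 5. AVC there is 27/5 = £5.40 ≤ P, so producing beats shutting down (which would give -£183).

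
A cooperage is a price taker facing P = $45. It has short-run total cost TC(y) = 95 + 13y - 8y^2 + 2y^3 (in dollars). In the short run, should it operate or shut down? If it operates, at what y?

Strip out fixed cost: VC = 13y - 8y^2 + 2y^3. Then AVC = 13 - 8y + 2y^2 and MC = 13 - 16y + 6y^2.
The AVC parabola has its vertex at y = 8/4 = 2, where AVC = 13 - 8·2 + 2·2^2 = $5.
Since P = $45 ≥ min AVC = $5, price covers variable cost and the firm should produce.
P = MC gives -32 - 16y + 6y^2 = 0, with roots -4/3 and 4. Take the larger (rising MC): y* = 4.
Check: AVC at y = 4 is $13 ≤ P, so revenue covers variable cost.
Profit = P·y − TC = 45·4 − 147 = $33.

Produce at y = 4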